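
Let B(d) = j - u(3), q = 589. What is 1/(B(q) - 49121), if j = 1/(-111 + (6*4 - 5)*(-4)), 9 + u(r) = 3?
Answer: -187/9184506 ≈ -2.0360e-5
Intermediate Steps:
u(r) = -6 (u(r) = -9 + 3 = -6)
j = -1/187 (j = 1/(-111 + (24 - 5)*(-4)) = 1/(-111 + 19*(-4)) = 1/(-111 - 76) = 1/(-187) = -1/187 ≈ -0.0053476)
B(d) = 1121/187 (B(d) = -1/187 - 1*(-6) = -1/187 + 6 = 1121/187)
1/(B(q) - 49121) = 1/(1121/187 - 49121) = 1/(-9184506/187) = -187/9184506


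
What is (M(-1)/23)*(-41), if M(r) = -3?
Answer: 123/23 ≈ 5.3478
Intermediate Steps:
(M(-1)/23)*(-41) = (-3/23)*(-41) = ((1/23)*(-3))*(-41) = -3/23*(-41) = 123/23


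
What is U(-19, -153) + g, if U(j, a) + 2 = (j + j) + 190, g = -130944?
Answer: -130794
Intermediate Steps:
U(j, a) = 188 + 2*j (U(j, a) = -2 + ((j + j) + 190) = -2 + (2*j + 190) = -2 + (190 + 2*j) = 188 + 2*j)
U(-19, -153) + g = (188 + 2*(-19)) - 130944 = (188 - 38) - 130944 = 150 - 130944 = -130794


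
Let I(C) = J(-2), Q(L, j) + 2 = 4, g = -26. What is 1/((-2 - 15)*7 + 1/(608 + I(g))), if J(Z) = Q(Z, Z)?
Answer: -610/72589 ≈ -0.0084035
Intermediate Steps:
Q(L, j) = 2 (Q(L, j) = -2 + 4 = 2)
J(Z) = 2
I(C) = 2
1/((-2 - 15)*7 + 1/(608 + I(g))) = 1/((-2 - 15)*7 + 1/(608 + 2)) = 1/(-17*7 + 1/610) = 1/(-119 + 1/610) = 1/(-72589/610) = -610/72589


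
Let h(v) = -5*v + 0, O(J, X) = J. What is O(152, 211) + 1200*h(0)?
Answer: 152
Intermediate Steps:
h(v) = -5*v
O(152, 211) + 1200*h(0) = 152 + 1200*(-5*0) = 152 + 1200*0 = 152 + 0 = 152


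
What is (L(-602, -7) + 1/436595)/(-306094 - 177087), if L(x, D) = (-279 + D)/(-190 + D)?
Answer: -124866367/41558018512915 ≈ -3.0046e-6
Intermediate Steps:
L(x, D) = (-279 + D)/(-190 + D)
(L(-602, -7) + 1/436595)/(-306094 - 177087) = ((-279 - 7)/(-190 - 7) + 1/436595)/(-306094 - 177087) = (-286/(-197) + 1/436595)/(-483181) = (-1/197*(-286) + 1/436595)*(-1/483181) = (286/197 + 1/436595)*(-1/483181) = (124866367/86009215)*(-1/483181) = -124866367/41558018512915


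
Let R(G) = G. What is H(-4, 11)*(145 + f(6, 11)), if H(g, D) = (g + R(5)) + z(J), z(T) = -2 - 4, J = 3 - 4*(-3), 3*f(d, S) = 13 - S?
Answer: -2185/3 ≈ -728.33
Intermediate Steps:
f(d, S) = 13/3 - S/3 (f(d, S) = (13 - S)/3 = 13/3 - S/3)
J = 15 (J = 3 + 12 = 15)
z(T) = -6
H(g, D) = -1 + g (H(g, D) = (g + 5) - 6 = (5 + g) - 6 = -1 + g)
H(-4, 11)*(145 + f(6, 11)) = (-1 - 4)*(145 + (13/3 - 1/3*11)) = -5*(145 + (13/3 - 11/3)) = -5*(145 + 2/3) = -5*437/3 = -2185/3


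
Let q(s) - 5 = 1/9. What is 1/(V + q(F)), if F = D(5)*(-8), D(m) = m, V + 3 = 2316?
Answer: 9/20863 ≈ 0.00043139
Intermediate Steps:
V = 2313 (V = -3 + 2316 = 2313)
F = -40 (F = 5*(-8) = -40)
q(s) = 46/9 (q(s) = 5 + 1/9 = 5 + ⅑ = 46/9)
1/(V + q(F)) = 1/(2313 + 46/9) = 1/(20863/9) = 9/20863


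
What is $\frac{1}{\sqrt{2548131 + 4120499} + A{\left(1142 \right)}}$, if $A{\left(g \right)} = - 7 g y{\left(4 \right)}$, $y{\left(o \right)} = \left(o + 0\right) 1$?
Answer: $- \frac{15988}{507897973} - \frac{\sqrt{6668630}}{1015795946} \approx -3.4021 \cdot 10^{-5}$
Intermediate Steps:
$y{\left(o \right)} = o$ ($y{\left(o \right)} = o 1 = o$)
$A{\left(g \right)} = - 28 g$ ($A{\left(g \right)} = - 7 g 4 = - 28 g$)
$\frac{1}{\sqrt{2548131 + 4120499} + A{\left(1142 \right)}} = \frac{1}{\sqrt{2548131 + 4120499} - 31976} = \frac{1}{\sqrt{6668630} - 31976} = \frac{1}{-31976 + \sqrt{6668630}}$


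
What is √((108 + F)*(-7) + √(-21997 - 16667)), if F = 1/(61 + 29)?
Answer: √(-680470 + 5400*I*√1074)/30 ≈ 3.5462 + 27.725*I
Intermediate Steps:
F = 1/90 ≈ 0.011111
√((108 + F)*(-7) + √(-21997 - 16667)) = √((108 + 1/90)*(-7) + √(-21997 - 16667)) = √((9721/90)*(-7) + √(-38664)) = √(-68047/90 + 6*I*√1074)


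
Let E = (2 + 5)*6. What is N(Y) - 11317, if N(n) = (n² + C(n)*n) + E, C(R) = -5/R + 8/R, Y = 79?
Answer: -5031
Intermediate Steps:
E = 42 (E = 7*6 = 42)
C(R) = 3/R
N(n) = 45 + n² (N(n) = (n² + (3/n)*n) + 42 = (n² + 3) + 42 = (3 + n²) + 42 = 45 + n²)
N(Y) - 11317 = (45 + 79²) - 11317 = (45 + 6241) - 11317 = 6286 - 11317 = -5031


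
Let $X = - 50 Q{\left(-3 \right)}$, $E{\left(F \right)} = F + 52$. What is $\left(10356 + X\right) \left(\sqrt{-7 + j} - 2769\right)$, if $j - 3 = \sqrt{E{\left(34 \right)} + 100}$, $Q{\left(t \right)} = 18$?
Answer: $-26183664 + 9456 \sqrt{-4 + \sqrt{186}} \approx -2.6154 \cdot 10^{7}$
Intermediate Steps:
$E{\left(F \right)} = 52 + F$
$j = 3 + \sqrt{186}$ ($j = 3 + \sqrt{\left(52 + 34\right) + 100} = 3 + \sqrt{86 + 100} = 3 + \sqrt{186} \approx 16.638$)
$X = -900$ ($X = \left(-50\right) 18 = -900$)
$\left(10356 + X\right) \left(\sqrt{-7 + j} - 2769\right) = \left(10356 - 900\right) \left(\sqrt{-7 + \left(3 + \sqrt{186}\right)} - 2769\right) = 9456 \left(\sqrt{-4 + \sqrt{186}} - 2769\right) = 9456 \left(-2769 + \sqrt{-4 + \sqrt{186}}\right) = -26183664 + 9456 \sqrt{-4 + \sqrt{186}}$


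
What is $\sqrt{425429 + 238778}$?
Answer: $\sqrt{664207} \approx 814.99$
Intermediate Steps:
$\sqrt{425429 + 238778} = \sqrt{664207}$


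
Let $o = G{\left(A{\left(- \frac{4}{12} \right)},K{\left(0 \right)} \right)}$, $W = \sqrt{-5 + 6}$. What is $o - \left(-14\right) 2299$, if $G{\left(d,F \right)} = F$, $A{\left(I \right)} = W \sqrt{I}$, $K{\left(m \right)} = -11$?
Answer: $32175$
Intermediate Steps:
$W = 1$ ($W = \sqrt{1} = 1$)
$A{\left(I \right)} = \sqrt{I}$ ($A{\left(I \right)} = 1 \sqrt{I} = \sqrt{I}$)
$o = -11$
$o - \left(-14\right) 2299 = -11 - \left(-14\right) 2299 = -11 - -32186 = -11 + 32186 = 32175$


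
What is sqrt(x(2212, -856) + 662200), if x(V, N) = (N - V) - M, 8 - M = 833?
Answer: sqrt(659957) ≈ 812.38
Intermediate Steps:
M = -825 (M = 8 - 1*833 = 8 - 833 = -825)
x(V, N) = 825 + N - V (x(V, N) = (N - V) - 1*(-825) = (N - V) + 825 = 825 + N - V)
sqrt(x(2212, -856) + 662200) = sqrt((825 - 856 - 1*2212) + 662200) = sqrt((825 - 856 - 2212) + 662200) = sqrt(-2243 + 662200) = sqrt(659957)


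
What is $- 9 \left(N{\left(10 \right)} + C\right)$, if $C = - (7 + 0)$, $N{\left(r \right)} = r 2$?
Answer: $-117$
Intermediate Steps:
$N{\left(r \right)} = 2 r$
$C = -7$ ($C = \left(-1\right) 7 = -7$)
$- 9 \left(N{\left(10 \right)} + C\right) = - 9 \left(2 \cdot 10 - 7\right) = - 9 \left(20 - 7\right) = \left(-9\right) 13 = -117$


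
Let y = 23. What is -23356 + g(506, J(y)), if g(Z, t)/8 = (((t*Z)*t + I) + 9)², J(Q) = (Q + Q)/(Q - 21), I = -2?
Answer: 573224918732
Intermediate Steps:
J(Q) = 2*Q/(-21 + Q) (J(Q) = (2*Q)/(-21 + Q) = 2*Q/(-21 + Q))
g(Z, t) = 8*(7 + Z*t²)² (g(Z, t) = 8*(((t*Z)*t - 2) + 9)² = 8*(((Z*t)*t - 2) + 9)² = 8*((Z*t² - 2) + 9)² = 8*((-2 + Z*t²) + 9)² = 8*(7 + Z*t²)²)
-23356 + g(506, J(y)) = -23356 + 8*(7 + 506*(2*23/(-21 + 23))²)² = -23356 + 8*(7 + 506*(2*23/2)²)² = -23356 + 8*(7 + 506*(2*23*(½))²)² = -23356 + 8*(7 + 506*23²)² = -23356 + 8*(7 + 506*529)² = -23356 + 8*(7 + 267674)² = -23356 + 8*267681² = -23356 + 8*71653117761 = -23356 + 573224942088 = 573224918732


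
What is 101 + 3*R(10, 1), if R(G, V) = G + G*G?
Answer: 431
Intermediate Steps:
R(G, V) = G + G**2
101 + 3*R(10, 1) = 101 + 3*(10*(1 + 10)) = 101 + 3*(10*11) = 101 + 3*110 = 101 + 330 = 431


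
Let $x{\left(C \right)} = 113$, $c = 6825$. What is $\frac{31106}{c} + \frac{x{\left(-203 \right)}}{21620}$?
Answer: $\frac{134656589}{29511300} \approx 4.5629$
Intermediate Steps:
$\frac{31106}{c} + \frac{x{\left(-203 \right)}}{21620} = \frac{31106}{6825} + \frac{113}{21620} = \frac{134656589}{29511300}$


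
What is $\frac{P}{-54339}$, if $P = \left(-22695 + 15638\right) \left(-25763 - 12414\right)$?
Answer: $- \frac{269415089}{54339} \approx -4958.0$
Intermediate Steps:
$P = 269415089$ ($P = \left(-7057\right) \left(-38177\right) = 269415089$)
$\frac{P}{-54339} = \frac{269415089}{-54339} = 269415089 \left(- \frac{1}{54339}\right) = - \frac{269415089}{54339}$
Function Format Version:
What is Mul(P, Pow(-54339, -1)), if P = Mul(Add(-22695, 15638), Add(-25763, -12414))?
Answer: Rational(-269415089, 54339) ≈ -4958.0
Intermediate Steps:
P = 269415089 (P = Mul(-7057, -38177) = 269415089)
Mul(P, Pow(-54339, -1)) = Mul(269415089, Pow(-54339, -1)) = Mul(269415089, Rational(-1, 54339)) = Rational(-269415089, 54339)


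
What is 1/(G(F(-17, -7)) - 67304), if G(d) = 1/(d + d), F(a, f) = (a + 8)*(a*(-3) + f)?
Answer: -792/53304769 ≈ -1.4858e-5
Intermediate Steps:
F(a, f) = (8 + a)*(f - 3*a) (F(a, f) = (8 + a)*(-3*a + f) = (8 + a)*(f - 3*a))
G(d) = 1/(2*d)
1/(G(F(-17, -7)) - 67304) = 1/(1/(2*(-24*(-17) - 3*(-17)**2 + 8*(-7) - 17*(-7))) - 67304) = 1/(1/(2*(408 - 3*289 - 56 + 119)) - 67304) = 1/(1/(2*(408 - 867 - 56 + 119)) - 67304) = 1/((1/2)/(-396) - 67304) = 1/((1/2)*(-1/396) - 67304) = 1/(-1/792 - 67304) = 1/(-53304769/792) = -792/53304769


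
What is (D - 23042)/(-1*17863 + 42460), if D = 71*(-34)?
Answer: -25456/24597 ≈ -1.0349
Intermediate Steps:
D = -2414
(D - 23042)/(-1*17863 + 42460) = (-2414 - 23042)/(-1*17863 + 42460) = -25456/(-17863 + 42460) = -25456/24597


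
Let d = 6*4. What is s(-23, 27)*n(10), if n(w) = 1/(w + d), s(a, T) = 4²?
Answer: 8/17 ≈ 0.47059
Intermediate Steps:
s(a, T) = 16
d = 24
n(w) = 1/(24 + w) (n(w) = 1/(w + 24) = 1/(24 + w))
s(-23, 27)*n(10) = 16/(24 + 10) = 16/34 = 16*(1/34) = 8/17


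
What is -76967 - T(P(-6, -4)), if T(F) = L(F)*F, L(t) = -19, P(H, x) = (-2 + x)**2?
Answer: -76283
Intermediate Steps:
T(F) = -19*F
-76967 - T(P(-6, -4)) = -76967 - (-19)*(-2 - 4)**2 = -76967 - (-19)*(-6)**2 = -76967 - (-19)*36 = -76967 - 1*(-684) = -76967 + 684 = -76283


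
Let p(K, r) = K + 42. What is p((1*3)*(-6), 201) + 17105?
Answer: 17129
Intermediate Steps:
p(K, r) = 42 + K
p((1*3)*(-6), 201) + 17105 = (42 + (1*3)*(-6)) + 17105 = (42 + 3*(-6)) + 17105 = (42 - 18) + 17105 = 24 + 17105 = 17129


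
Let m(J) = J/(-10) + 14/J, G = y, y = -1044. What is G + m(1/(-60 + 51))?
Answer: -105299/90 ≈ -1170.0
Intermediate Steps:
G = -1044
m(J) = 14/J - J/10 (m(J) = J*(-1/10) + 14/J = -J/10 + 14/J = 14/J - J/10)
G + m(1/(-60 + 51)) = -1044 + (14/(1/(-60 + 51)) - 1/(10*(-60 + 51))) = -1044 + (14/(1/(-9)) - 1/10/(-9)) = -1044 + (14/(-1/9) - 1/10*(-1/9)) = -1044 + (14*(-9) + 1/90) = -1044 + (-126 + 1/90) = -1044 - 11339/90 = -105299/90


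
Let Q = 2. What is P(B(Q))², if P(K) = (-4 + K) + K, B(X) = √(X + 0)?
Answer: 24 - 16*√2 ≈ 1.3726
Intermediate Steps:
B(X) = √X
P(K) = -4 + 2*K
P(B(Q))² = (-4 + 2*√2)²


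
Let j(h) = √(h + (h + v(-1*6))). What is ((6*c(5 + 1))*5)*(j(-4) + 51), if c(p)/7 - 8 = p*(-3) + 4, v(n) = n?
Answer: -64260 - 1260*I*√14 ≈ -64260.0 - 4714.5*I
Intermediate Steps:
c(p) = 84 - 21*p (c(p) = 56 + 7*(p*(-3) + 4) = 56 + 7*(-3*p + 4) = 56 + 7*(4 - 3*p) = 56 + (28 - 21*p) = 84 - 21*p)
j(h) = √(-6 + 2*h) (j(h) = √(h + (h - 1*6)) = √(h + (h - 6)) = √(h + (-6 + h)) = √(-6 + 2*h))
((6*c(5 + 1))*5)*(j(-4) + 51) = ((6*(84 - 21*(5 + 1)))*5)*(√(-6 + 2*(-4)) + 51) = ((6*(84 - 21*6))*5)*(√(-6 - 8) + 51) = ((6*(84 - 126))*5)*(√(-14) + 51) = ((6*(-42))*5)*(I*√14 + 51) = (-252*5)*(51 + I*√14) = -1260*(51 + I*√14) = -64260 - 1260*I*√14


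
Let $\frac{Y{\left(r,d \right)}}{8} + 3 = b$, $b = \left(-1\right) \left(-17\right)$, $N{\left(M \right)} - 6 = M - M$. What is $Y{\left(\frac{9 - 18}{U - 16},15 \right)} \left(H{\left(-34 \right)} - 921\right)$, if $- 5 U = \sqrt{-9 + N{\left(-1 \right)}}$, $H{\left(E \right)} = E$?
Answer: $-106960$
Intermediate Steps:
$N{\left(M \right)} = 6$ ($N{\left(M \right)} = 6 + \left(M - M\right) = 6 + 0 = 6$)
$U = - \frac{i \sqrt{3}}{5}$ ($U = - \frac{\sqrt{-9 + 6}}{5} = - \frac{\sqrt{-3}}{5} = - \frac{i \sqrt{3}}{5} \approx - 0.34641 i$)
$b = 17$
$Y{\left(r,d \right)} = 112$ ($Y{\left(r,d \right)} = -24 + 8 \cdot 17 = -24 + 136 = 112$)
$Y{\left(\frac{9 - 18}{U - 16},15 \right)} \left(H{\left(-34 \right)} - 921\right) = 112 \left(-34 - 921\right) = 112 \left(-955\right) = -106960$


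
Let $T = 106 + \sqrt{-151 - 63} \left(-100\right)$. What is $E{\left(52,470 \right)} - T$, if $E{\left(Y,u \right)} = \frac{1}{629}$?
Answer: $- \frac{66673}{629} + 100 i \sqrt{214} \approx -106.0 + 1462.9 i$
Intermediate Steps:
$E{\left(Y,u \right)} = \frac{1}{629}$
$T = 106 - 100 i \sqrt{214}$ ($T = 106 + \sqrt{-214} \left(-100\right) = 106 + i \sqrt{214} \left(-100\right) = 106 - 100 i \sqrt{214} \approx 106.0 - 1462.9 i$)
$E{\left(52,470 \right)} - T = \frac{1}{629} - \left(106 - 100 i \sqrt{214}\right) = - \frac{66673}{629} + 100 i \sqrt{214}$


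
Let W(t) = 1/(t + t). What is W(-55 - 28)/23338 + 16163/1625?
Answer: 62617205979/6295425500 ≈ 9.9465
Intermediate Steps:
W(t) = 1/(2*t)
W(-55 - 28)/23338 + 16163/1625 = (1/(2*(-55 - 28)))/23338 + 16163/1625 = ((½)/(-83))*(1/23338) + 16163*(1/1625) = ((½)*(-1/83))*(1/23338) + 16163/1625 = -1/166*1/23338 + 16163/1625 = -1/3874108 + 16163/1625 = 62617205979/6295425500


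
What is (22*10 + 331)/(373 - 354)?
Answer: 29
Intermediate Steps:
(22*10 + 331)/(373 - 354) = (220 + 331)/19 = 551*(1/19) = 29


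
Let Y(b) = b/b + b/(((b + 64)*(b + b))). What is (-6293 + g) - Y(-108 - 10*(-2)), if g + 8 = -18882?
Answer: -1208831/48 ≈ -25184.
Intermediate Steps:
g = -18890 (g = -8 - 18882 = -18890)
Y(b) = 1 + 1/(2*(64 + b)) (Y(b) = 1 + b/(((64 + b)*(2*b))) = 1 + b/((2*b*(64 + b))) = 1 + b*(1/(2*b*(64 + b))) = 1 + 1/(2*(64 + b)))
(-6293 + g) - Y(-108 - 10*(-2)) = (-6293 - 18890) - (129/2 + (-108 - 10*(-2)))/(64 + (-108 - 10*(-2))) = -25183 - (129/2 + (-108 + 20))/(64 + (-108 + 20)) = -25183 - (129/2 - 88)/(64 - 88) = -25183 - (-47)/((-24)*2) = -25183 - (-1)*(-47)/(24*2) = -25183 - 1*47/48 = -25183 - 47/48 = -1208831/48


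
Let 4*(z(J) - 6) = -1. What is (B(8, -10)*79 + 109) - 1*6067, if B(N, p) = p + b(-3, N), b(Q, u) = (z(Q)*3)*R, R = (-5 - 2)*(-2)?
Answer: 24661/2 ≈ 12331.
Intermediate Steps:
R = 14 (R = -7*(-2) = 14)
z(J) = 23/4 (z(J) = 6 + (¼)*(-1) = 6 - ¼ = 23/4)
b(Q, u) = 483/2 (b(Q, u) = ((23/4)*3)*14 = (69/4)*14 = 483/2)
B(N, p) = 483/2 + p (B(N, p) = p + 483/2 = 483/2 + p)
(B(8, -10)*79 + 109) - 1*6067 = ((483/2 - 10)*79 + 109) - 1*6067 = ((463/2)*79 + 109) - 6067 = (36577/2 + 109) - 6067 = 36795/2 - 6067 = 24661/2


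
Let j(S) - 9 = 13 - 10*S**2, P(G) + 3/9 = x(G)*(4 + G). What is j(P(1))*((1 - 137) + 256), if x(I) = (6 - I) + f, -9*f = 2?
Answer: -17906320/27 ≈ -6.6320e+5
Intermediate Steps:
f = -2/9 (f = -1/9*2 = -2/9 ≈ -0.22222)
x(I) = 52/9 - I (x(I) = (6 - I) - 2/9 = 52/9 - I)
P(G) = -1/3 + (4 + G)*(52/9 - G) (P(G) = -1/3 + (52/9 - G)*(4 + G) = -1/3 + (4 + G)*(52/9 - G))
j(S) = 22 - 10*S**2 (j(S) = 9 + (13 - 10*S**2) = 22 - 10*S**2)
j(P(1))*((1 - 137) + 256) = (22 - 10*(205/9 - 1*1**2 + (16/9)*1)**2)*((1 - 137) + 256) = (22 - 10*(205/9 - 1*1 + 16/9)**2)*(-136 + 256) = (22 - 10*(205/9 - 1 + 16/9)**2)*120 = (22 - 10*(212/9)**2)*120 = (22 - 10*44944/81)*120 = (22 - 449440/81)*120 = -447658/81*120 = -17906320/27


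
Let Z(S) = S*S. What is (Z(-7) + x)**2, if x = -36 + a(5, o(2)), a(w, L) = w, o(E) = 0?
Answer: 324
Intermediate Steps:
x = -31 (x = -36 + 5 = -31)
Z(S) = S**2
(Z(-7) + x)**2 = ((-7)**2 - 31)**2 = (49 - 31)**2 = 18**2 = 324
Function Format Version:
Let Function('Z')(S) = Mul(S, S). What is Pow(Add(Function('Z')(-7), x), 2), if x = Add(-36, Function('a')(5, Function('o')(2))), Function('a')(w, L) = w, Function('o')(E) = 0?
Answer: 324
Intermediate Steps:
x = -31 (x = Add(-36, 5) = -31)
Function('Z')(S) = Pow(S, 2)
Pow(Add(Function('Z')(-7), x), 2) = Pow(Add(Pow(-7, 2), -31), 2) = Pow(Add(49, -31), 2) = Pow(18, 2) = 324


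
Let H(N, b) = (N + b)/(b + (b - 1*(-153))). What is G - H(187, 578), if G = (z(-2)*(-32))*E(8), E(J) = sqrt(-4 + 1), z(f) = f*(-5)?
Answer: -45/77 - 320*I*sqrt(3) ≈ -0.58442 - 554.26*I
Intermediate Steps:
z(f) = -5*f
H(N, b) = (N + b)/(153 + 2*b) (H(N, b) = (N + b)/(b + (b + 153)) = (N + b)/(b + (153 + b)) = (N + b)/(153 + 2*b))
E(J) = I*sqrt(3) (E(J) = sqrt(-3) = I*sqrt(3))
G = -320*I*sqrt(3) (G = (-5*(-2)*(-32))*(I*sqrt(3)) = (10*(-32))*(I*sqrt(3)) = -320*I*sqrt(3) ≈ -554.26*I)
G - H(187, 578) = -320*I*sqrt(3) - (187 + 578)/(153 + 2*578) = -320*I*sqrt(3) - 765/(153 + 1156) = -320*I*sqrt(3) - 765/1309 = -320*I*sqrt(3) - 1*45/77 = -320*I*sqrt(3) - 45/77 = -45/77 - 320*I*sqrt(3)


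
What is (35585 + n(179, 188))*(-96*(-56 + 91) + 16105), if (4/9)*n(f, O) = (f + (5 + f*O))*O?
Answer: 182867974685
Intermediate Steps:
n(f, O) = 9*O*(5 + f + O*f)/4 (n(f, O) = 9*((f + (5 + f*O))*O)/4 = 9*((f + (5 + O*f))*O)/4 = 9*((5 + f + O*f)*O)/4 = 9*(O*(5 + f + O*f))/4 = 9*O*(5 + f + O*f)/4)
(35585 + n(179, 188))*(-96*(-56 + 91) + 16105) = (35585 + (9/4)*188*(5 + 179 + 188*179))*(-96*(-56 + 91) + 16105) = (35585 + (9/4)*188*(5 + 179 + 33652))*(-96*35 + 16105) = (35585 + (9/4)*188*33836)*(-3360 + 16105) = (35585 + 14312628)*12745 = 14348213*12745 = 182867974685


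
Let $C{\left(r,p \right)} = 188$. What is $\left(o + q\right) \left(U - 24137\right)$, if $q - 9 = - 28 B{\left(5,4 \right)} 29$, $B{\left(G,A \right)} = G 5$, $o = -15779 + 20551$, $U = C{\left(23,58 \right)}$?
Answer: $371664531$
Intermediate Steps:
$U = 188$
$o = 4772$
$B{\left(G,A \right)} = 5 G$
$q = -20291$ ($q = 9 + - 28 \cdot 5 \cdot 5 \cdot 29 = 9 + \left(-28\right) 25 \cdot 29 = 9 - 20300 = -20291$)
$\left(o + q\right) \left(U - 24137\right) = \left(4772 - 20291\right) \left(188 - 24137\right) = \left(-15519\right) \left(-23949\right) = 371664531$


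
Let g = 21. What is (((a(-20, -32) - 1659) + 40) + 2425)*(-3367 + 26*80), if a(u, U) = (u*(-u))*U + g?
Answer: -17537949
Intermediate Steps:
a(u, U) = 21 - U*u² (a(u, U) = (u*(-u))*U + 21 = (-u²)*U + 21 = -U*u² + 21 = 21 - U*u²)
(((a(-20, -32) - 1659) + 40) + 2425)*(-3367 + 26*80) = ((((21 - 1*(-32)*(-20)²) - 1659) + 40) + 2425)*(-3367 + 26*80) = ((((21 - 1*(-32)*400) - 1659) + 40) + 2425)*(-3367 + 2080) = ((((21 + 12800) - 1659) + 40) + 2425)*(-1287) = (((12821 - 1659) + 40) + 2425)*(-1287) = ((11162 + 40) + 2425)*(-1287) = (11202 + 2425)*(-1287) = 13627*(-1287) = -17537949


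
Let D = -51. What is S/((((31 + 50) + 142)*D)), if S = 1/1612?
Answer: -1/18333276 ≈ -5.4546e-8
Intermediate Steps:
S = 1/1612 ≈ 0.00062035
S/((((31 + 50) + 142)*D)) = 1/(1612*((((31 + 50) + 142)*(-51)))) = 1/(1612*(((81 + 142)*(-51)))) = 1/(1612*((223*(-51)))) = (1/1612)/(-11373) = (1/1612)*(-1/11373) = -1/18333276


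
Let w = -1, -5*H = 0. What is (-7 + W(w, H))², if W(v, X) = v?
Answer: 64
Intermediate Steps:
H = 0 (H = -⅕*0 = 0)
(-7 + W(w, H))² = (-7 - 1)² = (-8)² = 64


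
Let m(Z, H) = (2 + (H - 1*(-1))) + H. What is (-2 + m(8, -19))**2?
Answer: 1369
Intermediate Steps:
m(Z, H) = 3 + 2*H (m(Z, H) = (2 + (H + 1)) + H = (2 + (1 + H)) + H = (3 + H) + H = 3 + 2*H)
(-2 + m(8, -19))**2 = (-2 + (3 + 2*(-19)))**2 = (-2 + (3 - 38))**2 = (-2 - 35)**2 = (-37)**2 = 1369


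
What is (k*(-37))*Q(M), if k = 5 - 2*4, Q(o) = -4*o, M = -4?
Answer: 1776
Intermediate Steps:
k = -3 (k = 5 - 8 = -3)
(k*(-37))*Q(M) = (-3*(-37))*(-4*(-4)) = 111*16 = 1776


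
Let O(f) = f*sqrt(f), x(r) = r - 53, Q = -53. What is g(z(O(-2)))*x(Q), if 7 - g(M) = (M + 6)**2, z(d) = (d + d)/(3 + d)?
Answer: 318*(-65*I + 164*sqrt(2))/(I + 12*sqrt(2)) ≈ 4259.4 - 1469.0*I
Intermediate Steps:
x(r) = -53 + r
O(f) = f**(3/2)
z(d) = 2*d/(3 + d) (z(d) = (2*d)/(3 + d) = 2*d/(3 + d))
g(M) = 7 - (6 + M)**2 (g(M) = 7 - (M + 6)**2 = 7 - (6 + M)**2)
g(z(O(-2)))*x(Q) = (7 - (6 + 2*(-2)**(3/2)/(3 + (-2)**(3/2)))**2)*(-53 - 53) = (7 - (6 + 2*(-2*I*sqrt(2))/(3 - 2*I*sqrt(2)))**2)*(-106) = (7 - (6 - 4*I*sqrt(2)/(3 - 2*I*sqrt(2)))**2)*(-106) = -742 + 106*(6 - 4*I*sqrt(2)/(3 - 2*I*sqrt(2)))**2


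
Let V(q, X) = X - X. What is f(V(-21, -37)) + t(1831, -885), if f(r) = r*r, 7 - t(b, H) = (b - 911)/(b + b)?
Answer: 12357/1831 ≈ 6.7488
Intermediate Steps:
V(q, X) = 0
t(b, H) = 7 - (-911 + b)/(2*b) (t(b, H) = 7 - (b - 911)/(b + b) = 7 - (-911 + b)/(2*b))
f(r) = r²
f(V(-21, -37)) + t(1831, -885) = 0² + (½)*(911 + 13*1831)/1831 = 0 + (½)*(1/1831)*(911 + 23803) = 0 + (½)*(1/1831)*24714 = 0 + 12357/1831 = 12357/1831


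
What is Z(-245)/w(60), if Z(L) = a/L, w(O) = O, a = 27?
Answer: -9/4900 ≈ -0.0018367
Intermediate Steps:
Z(L) = 27/L
Z(-245)/w(60) = (27/(-245))/60 = (27*(-1/245))*(1/60) = -27/245*1/60 = -9/4900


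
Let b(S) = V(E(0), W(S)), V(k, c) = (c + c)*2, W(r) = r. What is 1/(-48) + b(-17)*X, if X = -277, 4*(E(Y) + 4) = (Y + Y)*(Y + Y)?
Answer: 904127/48 ≈ 18836.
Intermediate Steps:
E(Y) = -4 + Y**2 (E(Y) = -4 + ((Y + Y)*(Y + Y))/4 = -4 + ((2*Y)*(2*Y))/4 = -4 + (4*Y**2)/4 = -4 + Y**2)
V(k, c) = 4*c (V(k, c) = (2*c)*2 = 4*c)
b(S) = 4*S
1/(-48) + b(-17)*X = 1/(-48) + (4*(-17))*(-277) = -1/48 - 68*(-277) = -1/48 + 18836 = 904127/48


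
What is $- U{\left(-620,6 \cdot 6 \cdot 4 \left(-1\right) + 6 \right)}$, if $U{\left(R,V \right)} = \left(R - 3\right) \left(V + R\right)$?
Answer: $-472234$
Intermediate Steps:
$U{\left(R,V \right)} = \left(-3 + R\right) \left(R + V\right)$
$- U{\left(-620,6 \cdot 6 \cdot 4 \left(-1\right) + 6 \right)} = - (\left(-620\right)^{2} - -1860 - 3 \left(6 \cdot 6 \cdot 4 \left(-1\right) + 6\right) - 620 \left(6 \cdot 6 \cdot 4 \left(-1\right) + 6\right)) = - (384400 + 1860 - 3 \left(36 \cdot 4 \left(-1\right) + 6\right) - 620 \left(36 \cdot 4 \left(-1\right) + 6\right)) = - (384400 + 1860 - 3 \left(144 \left(-1\right) + 6\right) - 620 \left(144 \left(-1\right) + 6\right)) = - (384400 + 1860 - 3 \left(-144 + 6\right) - 620 \left(-144 + 6\right)) = - (384400 + 1860 - -414 - -85560) = - (384400 + 1860 + 414 + 85560) = \left(-1\right) 472234 = -472234$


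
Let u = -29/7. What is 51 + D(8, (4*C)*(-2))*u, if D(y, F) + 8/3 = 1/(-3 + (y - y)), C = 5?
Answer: 444/7 ≈ 63.429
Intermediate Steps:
D(y, F) = -3 (D(y, F) = -8/3 + 1/(-3 + (y - y)) = -8/3 + 1/(-3 + 0) = -8/3 + 1/(-3) = -8/3 - ⅓ = -3)
u = -29/7 (u = -29*⅐ = -29/7 ≈ -4.1429)
51 + D(8, (4*C)*(-2))*u = 51 - 3*(-29/7) = 51 + 87/7 = 444/7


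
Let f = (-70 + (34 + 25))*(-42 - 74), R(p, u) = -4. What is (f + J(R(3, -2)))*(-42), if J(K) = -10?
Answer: -53172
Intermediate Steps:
f = 1276 (f = (-70 + 59)*(-116) = -11*(-116) = 1276)
(f + J(R(3, -2)))*(-42) = (1276 - 10)*(-42) = 1266*(-42) = -53172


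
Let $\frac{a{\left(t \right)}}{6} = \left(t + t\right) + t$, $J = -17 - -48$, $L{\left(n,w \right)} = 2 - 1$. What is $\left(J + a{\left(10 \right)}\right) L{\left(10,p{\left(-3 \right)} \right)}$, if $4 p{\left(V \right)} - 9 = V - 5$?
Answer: $211$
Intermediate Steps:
$p{\left(V \right)} = 1 + \frac{V}{4}$ ($p{\left(V \right)} = \frac{9}{4} + \frac{V - 5}{4} = \frac{9}{4} + \frac{-5 + V}{4} = \frac{9}{4} + \left(- \frac{5}{4} + \frac{V}{4}\right) = 1 + \frac{V}{4}$)
$L{\left(n,w \right)} = 1$ ($L{\left(n,w \right)} = 2 - 1 = 1$)
$J = 31$ ($J = -17 + 48 = 31$)
$a{\left(t \right)} = 18 t$ ($a{\left(t \right)} = 6 \left(\left(t + t\right) + t\right) = 6 \left(2 t + t\right) = 6 \cdot 3 t = 18 t$)
$\left(J + a{\left(10 \right)}\right) L{\left(10,p{\left(-3 \right)} \right)} = \left(31 + 18 \cdot 10\right) 1 = \left(31 + 180\right) 1 = 211 \cdot 1 = 211$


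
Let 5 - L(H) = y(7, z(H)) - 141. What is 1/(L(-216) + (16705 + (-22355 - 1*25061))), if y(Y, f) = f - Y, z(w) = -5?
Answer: -1/30553 ≈ -3.2730e-5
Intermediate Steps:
L(H) = 158 (L(H) = 5 - ((-5 - 1*7) - 141) = 5 - ((-5 - 7) - 141) = 5 - (-12 - 141) = 5 - 1*(-153) = 5 + 153 = 158)
1/(L(-216) + (16705 + (-22355 - 1*25061))) = 1/(158 + (16705 + (-22355 - 1*25061))) = 1/(158 + (16705 + (-22355 - 25061))) = 1/(158 + (16705 - 47416)) = 1/(158 - 30711) = 1/(-30553) = -1/30553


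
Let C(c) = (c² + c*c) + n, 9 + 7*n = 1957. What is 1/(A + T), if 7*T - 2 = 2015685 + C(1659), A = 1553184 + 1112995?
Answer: 49/183286462 ≈ 2.6734e-7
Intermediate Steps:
n = 1948/7 (n = -9/7 + (⅐)*1957 = -9/7 + 1957/7 = 1948/7 ≈ 278.29)
A = 2666179
C(c) = 1948/7 + 2*c² (C(c) = (c² + c*c) + 1948/7 = (c² + c²) + 1948/7 = 2*c² + 1948/7 = 1948/7 + 2*c²)
T = 52643691/49 (T = 2/7 + (2015685 + (1948/7 + 2*1659²))/7 = 2/7 + (2015685 + (1948/7 + 2*2752281))/7 = 2/7 + (2015685 + (1948/7 + 5504562))/7 = 2/7 + (2015685 + 38533882/7)/7 = 2/7 + (⅐)*(52643677/7) = 2/7 + 52643677/49 = 52643691/49 ≈ 1.0744e+6)
1/(A + T) = 1/(2666179 + 52643691/49) = 1/(183286462/49) = 49/183286462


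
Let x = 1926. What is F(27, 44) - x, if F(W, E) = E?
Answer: -1882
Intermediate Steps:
F(27, 44) - x = 44 - 1*1926 = 44 - 1926 = -1882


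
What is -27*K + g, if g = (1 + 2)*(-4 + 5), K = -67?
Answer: 1812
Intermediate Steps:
g = 3 (g = 3*1 = 3)
-27*K + g = -27*(-67) + 3 = 1809 + 3 = 1812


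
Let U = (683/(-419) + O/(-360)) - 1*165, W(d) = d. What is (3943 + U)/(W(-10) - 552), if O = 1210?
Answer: -56912065/8477208 ≈ -6.7135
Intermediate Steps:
U = -2564147/15084 (U = (683/(-419) + 1210/(-360)) - 1*165 = (683*(-1/419) + 1210*(-1/360)) - 165 = (-683/419 - 121/36) - 165 = -75287/15084 - 165 = -2564147/15084 ≈ -169.99)
(3943 + U)/(W(-10) - 552) = (3943 - 2564147/15084)/(-10 - 552) = (56912065/15084)/(-562) = (56912065/15084)*(-1/562) = -56912065/8477208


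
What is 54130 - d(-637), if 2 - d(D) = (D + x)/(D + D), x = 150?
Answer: 68959559/1274 ≈ 54128.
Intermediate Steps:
d(D) = 2 - (150 + D)/(2*D) (d(D) = 2 - (D + 150)/(D + D) = 2 - (150 + D)/(2*D))
54130 - d(-637) = 54130 - (3/2 - 75/(-637)) = 54130 - (3/2 - 75*(-1/637)) = 54130 - (3/2 + 75/637) = 54130 - 1*2061/1274 = 54130 - 2061/1274 = 68959559/1274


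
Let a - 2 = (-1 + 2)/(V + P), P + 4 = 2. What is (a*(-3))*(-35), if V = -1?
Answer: 175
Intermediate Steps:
P = -2 (P = -4 + 2 = -2)
a = 5/3 (a = 2 + (-1 + 2)/(-1 - 2) = 2 + 1/(-3) = 2 + 1*(-1/3) = 2 - 1/3 = 5/3 ≈ 1.6667)
(a*(-3))*(-35) = ((5/3)*(-3))*(-35) = -5*(-35) = 175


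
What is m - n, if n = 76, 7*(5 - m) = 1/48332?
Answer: -24021005/338324 ≈ -71.000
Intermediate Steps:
m = 1691619/338324 (m = 5 - ⅐/48332 = 5 - ⅐*1/48332 = 5 - 1/338324 = 1691619/338324 ≈ 5.0000)
m - n = 1691619/338324 - 1*76 = 1691619/338324 - 76 = -24021005/338324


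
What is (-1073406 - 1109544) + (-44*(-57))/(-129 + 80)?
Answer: -106967058/49 ≈ -2.1830e+6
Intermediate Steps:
(-1073406 - 1109544) + (-44*(-57))/(-129 + 80) = -2182950 + 2508/(-49) = -2182950 + 2508*(-1/49) = -2182950 - 2508/49 = -106967058/49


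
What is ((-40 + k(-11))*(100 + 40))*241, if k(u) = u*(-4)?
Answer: 134960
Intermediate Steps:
k(u) = -4*u
((-40 + k(-11))*(100 + 40))*241 = ((-40 - 4*(-11))*(100 + 40))*241 = ((-40 + 44)*140)*241 = (4*140)*241 = 560*241 = 134960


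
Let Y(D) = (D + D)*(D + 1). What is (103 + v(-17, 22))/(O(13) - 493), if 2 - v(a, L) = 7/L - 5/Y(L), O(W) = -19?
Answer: -105943/518144 ≈ -0.20447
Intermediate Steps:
Y(D) = 2*D*(1 + D) (Y(D) = (2*D)*(1 + D) = 2*D*(1 + D))
v(a, L) = 2 - 7/L + 5/(2*L*(1 + L)) (v(a, L) = 2 - (7/L - 5*1/(2*L*(1 + L))) = 2 - (7/L - 5/(2*L*(1 + L))) = 2 + (-7/L + 5/(2*L*(1 + L))) = 2 - 7/L + 5/(2*L*(1 + L)))
(103 + v(-17, 22))/(O(13) - 493) = (103 + (1/2)*(-9 - 10*22 + 4*22**2)/(22*(1 + 22)))/(-19 - 493) = (103 + (1/2)*(1/22)*(-9 - 220 + 4*484)/23)/(-512) = (103 + (1/2)*(1/22)*(1/23)*(-9 - 220 + 1936))*(-1/512) = (103 + (1/2)*(1/22)*(1/23)*1707)*(-1/512) = (103 + 1707/1012)*(-1/512) = (105943/1012)*(-1/512) = -105943/518144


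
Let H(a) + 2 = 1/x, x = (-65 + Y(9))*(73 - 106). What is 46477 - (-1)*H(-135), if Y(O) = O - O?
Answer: 99688876/2145 ≈ 46475.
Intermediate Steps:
Y(O) = 0
x = 2145 (x = (-65 + 0)*(73 - 106) = -65*(-33) = 2145)
H(a) = -4289/2145 (H(a) = -2 + 1/2145 = -4289/2145)
46477 - (-1)*H(-135) = 46477 - (-1)*(-4289)/2145 = 46477 - 1*4289/2145 = 46477 - 4289/2145 = 99688876/2145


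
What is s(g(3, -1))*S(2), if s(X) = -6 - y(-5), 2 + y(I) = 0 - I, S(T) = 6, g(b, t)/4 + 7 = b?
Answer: -54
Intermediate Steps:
g(b, t) = -28 + 4*b
y(I) = -2 - I (y(I) = -2 + (0 - I) = -2 - I)
s(X) = -9 (s(X) = -6 - (-2 - 1*(-5)) = -6 - (-2 + 5) = -6 - 1*3 = -6 - 3 = -9)
s(g(3, -1))*S(2) = -9*6 = -54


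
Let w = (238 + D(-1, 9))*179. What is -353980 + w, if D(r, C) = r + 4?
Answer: -310841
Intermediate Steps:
D(r, C) = 4 + r
w = 43139 (w = (238 + (4 - 1))*179 = (238 + 3)*179 = 241*179 = 43139)
-353980 + w = -353980 + 43139 = -310841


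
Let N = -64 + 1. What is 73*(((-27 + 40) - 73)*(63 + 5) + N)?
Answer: -302439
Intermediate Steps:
N = -63
73*(((-27 + 40) - 73)*(63 + 5) + N) = 73*(((-27 + 40) - 73)*(63 + 5) - 63) = 73*((13 - 73)*68 - 63) = 73*(-60*68 - 63) = 73*(-4080 - 63) = 73*(-4143) = -302439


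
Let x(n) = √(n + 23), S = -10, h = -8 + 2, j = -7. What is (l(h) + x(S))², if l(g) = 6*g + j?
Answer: (43 - √13)² ≈ 1551.9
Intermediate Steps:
h = -6
x(n) = √(23 + n)
l(g) = -7 + 6*g (l(g) = 6*g - 7 = -7 + 6*g)
(l(h) + x(S))² = ((-7 + 6*(-6)) + √(23 - 10))² = ((-7 - 36) + √13)² = (-43 + √13)²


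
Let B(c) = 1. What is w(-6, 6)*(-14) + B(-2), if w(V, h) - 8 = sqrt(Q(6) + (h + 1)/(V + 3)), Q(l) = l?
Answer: -111 - 14*sqrt(33)/3 ≈ -137.81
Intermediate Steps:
w(V, h) = 8 + sqrt(6 + (1 + h)/(3 + V)) (w(V, h) = 8 + sqrt(6 + (h + 1)/(V + 3)) = 8 + sqrt(6 + (1 + h)/(3 + V)))
w(-6, 6)*(-14) + B(-2) = (8 + sqrt((19 + 6 + 6*(-6))/(3 - 6)))*(-14) + 1 = (8 + sqrt((19 + 6 - 36)/(-3)))*(-14) + 1 = (8 + sqrt(-1/3*(-11)))*(-14) + 1 = (8 + sqrt(11/3))*(-14) + 1 = (8 + sqrt(33)/3)*(-14) + 1 = (-112 - 14*sqrt(33)/3) + 1 = -111 - 14*sqrt(33)/3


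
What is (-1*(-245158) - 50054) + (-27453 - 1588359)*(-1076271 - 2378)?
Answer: 1742894193092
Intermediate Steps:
(-1*(-245158) - 50054) + (-27453 - 1588359)*(-1076271 - 2378) = (245158 - 50054) - 1615812*(-1078649) = 195104 + 1742893997988 = 1742894193092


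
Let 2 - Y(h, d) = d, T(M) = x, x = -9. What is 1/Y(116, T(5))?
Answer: 1/11 ≈ 0.090909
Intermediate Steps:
T(M) = -9
Y(h, d) = 2 - d
1/Y(116, T(5)) = 1/(2 - 1*(-9)) = 1/(2 + 9) = 1/11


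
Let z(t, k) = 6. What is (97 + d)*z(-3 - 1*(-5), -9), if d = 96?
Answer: 1158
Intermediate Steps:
(97 + d)*z(-3 - 1*(-5), -9) = (97 + 96)*6 = 193*6 = 1158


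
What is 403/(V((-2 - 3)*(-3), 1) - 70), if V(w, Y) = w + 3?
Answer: -31/4 ≈ -7.7500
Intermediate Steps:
V(w, Y) = 3 + w
403/(V((-2 - 3)*(-3), 1) - 70) = 403/((3 + (-2 - 3)*(-3)) - 70) = 403/((3 - 5*(-3)) - 70) = 403/((3 + 15) - 70) = 403/(18 - 70) = 403/(-52) = 403*(-1/52) = -31/4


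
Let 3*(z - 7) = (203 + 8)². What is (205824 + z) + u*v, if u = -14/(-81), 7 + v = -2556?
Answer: 17838496/81 ≈ 2.2023e+5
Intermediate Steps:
v = -2563 (v = -7 - 2556 = -2563)
z = 44542/3 (z = 7 + (203 + 8)²/3 = 7 + (⅓)*211² = 7 + (⅓)*44521 = 7 + 44521/3 = 44542/3 ≈ 14847.)
u = 14/81 (u = -14*(-1/81) = 14/81 ≈ 0.17284)
(205824 + z) + u*v = (205824 + 44542/3) + (14/81)*(-2563) = 662014/3 - 35882/81 = 17838496/81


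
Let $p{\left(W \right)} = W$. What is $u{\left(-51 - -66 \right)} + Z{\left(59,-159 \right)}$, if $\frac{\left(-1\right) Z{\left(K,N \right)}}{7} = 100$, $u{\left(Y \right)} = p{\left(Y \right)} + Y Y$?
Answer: $-460$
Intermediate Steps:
$u{\left(Y \right)} = Y + Y^{2}$ ($u{\left(Y \right)} = Y + Y Y = Y + Y^{2}$)
$Z{\left(K,N \right)} = -700$ ($Z{\left(K,N \right)} = \left(-7\right) 100 = -700$)
$u{\left(-51 - -66 \right)} + Z{\left(59,-159 \right)} = \left(-51 - -66\right) \left(1 - -15\right) - 700 = \left(-51 + 66\right) \left(1 + \left(-51 + 66\right)\right) - 700 = 15 \left(1 + 15\right) - 700 = 15 \cdot 16 - 700 = 240 - 700 = -460$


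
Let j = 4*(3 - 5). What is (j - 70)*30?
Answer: -2340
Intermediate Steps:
j = -8 (j = 4*(-2) = -8)
(j - 70)*30 = (-8 - 70)*30 = -78*30 = -2340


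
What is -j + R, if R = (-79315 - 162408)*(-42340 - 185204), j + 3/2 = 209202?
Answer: 110004818223/2 ≈ 5.5002e+10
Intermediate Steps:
j = 418401/2 (j = -3/2 + 209202 = 418401/2 ≈ 2.0920e+5)
R = 55002618312 (R = -241723*(-227544) = 55002618312)
-j + R = -1*418401/2 + 55002618312 = -418401/2 + 55002618312 = 110004818223/2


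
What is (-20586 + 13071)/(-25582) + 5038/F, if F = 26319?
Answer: 326669401/673292658 ≈ 0.48518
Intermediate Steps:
(-20586 + 13071)/(-25582) + 5038/F = (-20586 + 13071)/(-25582) + 5038/26319 = -7515*(-1/25582) + 5038*(1/26319) = 7515/25582 + 5038/26319 = 326669401/673292658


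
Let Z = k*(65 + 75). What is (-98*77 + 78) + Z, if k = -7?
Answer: -8448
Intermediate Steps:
Z = -980 (Z = -7*(65 + 75) = -7*140 = -980)
(-98*77 + 78) + Z = (-98*77 + 78) - 980 = (-7546 + 78) - 980 = -7468 - 980 = -8448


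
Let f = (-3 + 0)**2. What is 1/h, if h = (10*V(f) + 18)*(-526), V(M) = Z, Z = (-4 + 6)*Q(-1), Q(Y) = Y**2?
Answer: -1/19988 ≈ -5.0030e-5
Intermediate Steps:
f = 9 (f = (-3)**2 = 9)
Z = 2 (Z = (-4 + 6)*(-1)**2 = 2*1 = 2)
V(M) = 2
h = -19988 (h = (10*2 + 18)*(-526) = (20 + 18)*(-526) = 38*(-526) = -19988)
1/h = 1/(-19988) = -1/19988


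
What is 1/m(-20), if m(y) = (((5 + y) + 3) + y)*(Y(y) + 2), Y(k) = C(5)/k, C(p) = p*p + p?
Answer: -1/16 ≈ -0.062500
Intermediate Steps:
C(p) = p + p**2 (C(p) = p**2 + p = p + p**2)
Y(k) = 30/k (Y(k) = (5*(1 + 5))/k = (5*6)/k = 30/k)
m(y) = (2 + 30/y)*(8 + 2*y) (m(y) = (((5 + y) + 3) + y)*(30/y + 2) = ((8 + y) + y)*(2 + 30/y) = (8 + 2*y)*(2 + 30/y) = (2 + 30/y)*(8 + 2*y))
1/m(-20) = 1/(76 + 4*(-20) + 240/(-20)) = 1/(76 - 80 + 240*(-1/20)) = 1/(76 - 80 - 12) = 1/(-16) = -1/16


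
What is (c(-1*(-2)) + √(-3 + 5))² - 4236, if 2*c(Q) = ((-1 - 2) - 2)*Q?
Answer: -4236 + (5 - √2)² ≈ -4223.1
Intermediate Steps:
c(Q) = -5*Q/2 (c(Q) = (((-1 - 2) - 2)*Q)/2 = ((-3 - 2)*Q)/2 = (-5*Q)/2 = -5*Q/2)
(c(-1*(-2)) + √(-3 + 5))² - 4236 = (-(-5)*(-2)/2 + √(-3 + 5))² - 4236 = (-5/2*2 + √2)² - 4236 = (-5 + √2)² - 4236 = -4236 + (-5 + √2)²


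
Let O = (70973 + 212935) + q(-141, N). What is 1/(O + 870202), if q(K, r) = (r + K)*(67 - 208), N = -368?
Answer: 1/1225879 ≈ 8.1574e-7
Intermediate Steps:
q(K, r) = -141*K - 141*r (q(K, r) = (K + r)*(-141) = -141*K - 141*r)
O = 355677 (O = (70973 + 212935) + (-141*(-141) - 141*(-368)) = 283908 + (19881 + 51888) = 283908 + 71769 = 355677)
1/(O + 870202) = 1/(355677 + 870202) = 1/1225879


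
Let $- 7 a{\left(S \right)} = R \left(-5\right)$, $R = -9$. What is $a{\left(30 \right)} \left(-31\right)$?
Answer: $\frac{1395}{7} \approx 199.29$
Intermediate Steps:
$a{\left(S \right)} = - \frac{45}{7}$ ($a{\left(S \right)} = - \frac{\left(-9\right) \left(-5\right)}{7} = \left(- \frac{1}{7}\right) 45 = - \frac{45}{7}$)
$a{\left(30 \right)} \left(-31\right) = \left(- \frac{45}{7}\right) \left(-31\right) = \frac{1395}{7}$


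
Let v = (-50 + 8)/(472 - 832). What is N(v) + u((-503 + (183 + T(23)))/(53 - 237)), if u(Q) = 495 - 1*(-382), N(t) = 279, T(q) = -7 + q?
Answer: 1156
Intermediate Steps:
v = 7/60 (v = -42/(-360) = -42*(-1/360) = 7/60 ≈ 0.11667)
u(Q) = 877 (u(Q) = 495 + 382 = 877)
N(v) + u((-503 + (183 + T(23)))/(53 - 237)) = 279 + 877 = 1156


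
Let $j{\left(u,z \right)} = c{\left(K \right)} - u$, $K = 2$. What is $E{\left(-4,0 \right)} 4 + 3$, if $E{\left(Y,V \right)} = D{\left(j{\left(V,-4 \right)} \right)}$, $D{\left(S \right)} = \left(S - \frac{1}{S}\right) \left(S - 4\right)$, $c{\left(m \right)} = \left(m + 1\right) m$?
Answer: $\frac{149}{3} \approx 49.667$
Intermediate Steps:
$c{\left(m \right)} = m \left(1 + m\right)$ ($c{\left(m \right)} = \left(1 + m\right) m = m \left(1 + m\right)$)
$j{\left(u,z \right)} = 6 - u$ ($j{\left(u,z \right)} = 2 \left(1 + 2\right) - u = 2 \cdot 3 - u = 6 - u$)
$D{\left(S \right)} = \left(-4 + S\right) \left(S - \frac{1}{S}\right)$ ($D{\left(S \right)} = \left(S - \frac{1}{S}\right) \left(-4 + S\right) = \left(-4 + S\right) \left(S - \frac{1}{S}\right)$)
$E{\left(Y,V \right)} = -25 + \left(6 - V\right)^{2} + 4 V + \frac{4}{6 - V}$ ($E{\left(Y,V \right)} = -1 + \left(6 - V\right)^{2} - 4 \left(6 - V\right) + \frac{4}{6 - V} = -1 + \left(6 - V\right)^{2} + \left(-24 + 4 V\right) + \frac{4}{6 - V} = -25 + \left(6 - V\right)^{2} + 4 V + \frac{4}{6 - V}$)
$E{\left(-4,0 \right)} 4 + 3 = \frac{-70 + 0^{3} - 14 \cdot 0^{2} + 59 \cdot 0}{-6 + 0} \cdot 4 + 3 = \frac{-70 + 0 - 0 + 0}{-6} \cdot 4 + 3 = - \frac{-70 + 0 + 0 + 0}{6} \cdot 4 + 3 = \left(- \frac{1}{6}\right) \left(-70\right) 4 + 3 = \frac{35}{3} \cdot 4 + 3 = \frac{140}{3} + 3 = \frac{149}{3}$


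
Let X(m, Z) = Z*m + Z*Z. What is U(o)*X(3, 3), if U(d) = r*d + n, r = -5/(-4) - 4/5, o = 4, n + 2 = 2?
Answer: 162/5 ≈ 32.400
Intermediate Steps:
n = 0 (n = -2 + 2 = 0)
r = 9/20 (r = -5*(-¼) - 4*⅕ = 5/4 - ⅘ = 9/20 ≈ 0.45000)
U(d) = 9*d/20 (U(d) = 9*d/20 + 0 = 9*d/20)
X(m, Z) = Z² + Z*m (X(m, Z) = Z*m + Z² = Z² + Z*m)
U(o)*X(3, 3) = ((9/20)*4)*(3*(3 + 3)) = 9*(3*6)/5 = (9/5)*18 = 162/5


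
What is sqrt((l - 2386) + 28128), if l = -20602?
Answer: 2*sqrt(1285) ≈ 71.694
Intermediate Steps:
sqrt((l - 2386) + 28128) = sqrt((-20602 - 2386) + 28128) = sqrt(-22988 + 28128) = sqrt(5140) = 2*sqrt(1285)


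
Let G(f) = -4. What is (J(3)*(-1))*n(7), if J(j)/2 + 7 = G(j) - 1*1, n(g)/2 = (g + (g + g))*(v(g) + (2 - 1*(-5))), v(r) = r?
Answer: 14112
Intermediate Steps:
n(g) = 6*g*(7 + g) (n(g) = 2*((g + (g + g))*(g + (2 - 1*(-5)))) = 2*((g + 2*g)*(g + (2 + 5))) = 2*((3*g)*(g + 7)) = 2*((3*g)*(7 + g)) = 2*(3*g*(7 + g)) = 6*g*(7 + g))
J(j) = -24 (J(j) = -14 + 2*(-4 - 1*1) = -14 + 2*(-4 - 1) = -14 + 2*(-5) = -14 - 10 = -24)
(J(3)*(-1))*n(7) = (-24*(-1))*(6*7*(7 + 7)) = 24*(6*7*14) = 24*588 = 14112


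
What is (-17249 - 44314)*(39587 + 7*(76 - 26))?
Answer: -2458641531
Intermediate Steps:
(-17249 - 44314)*(39587 + 7*(76 - 26)) = -61563*(39587 + 7*50) = -61563*(39587 + 350) = -61563*39937 = -2458641531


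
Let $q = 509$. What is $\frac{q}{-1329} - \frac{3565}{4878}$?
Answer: $- \frac{2406929}{2160954} \approx -1.1138$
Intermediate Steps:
$\frac{q}{-1329} - \frac{3565}{4878} = \frac{509}{-1329} - \frac{3565}{4878} = 509 \left(- \frac{1}{1329}\right) - \frac{3565}{4878} = - \frac{509}{1329} - \frac{3565}{4878} = - \frac{2406929}{2160954}$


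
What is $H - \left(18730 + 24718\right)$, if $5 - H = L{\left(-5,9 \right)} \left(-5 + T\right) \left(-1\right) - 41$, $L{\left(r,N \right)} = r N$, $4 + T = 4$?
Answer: $-43177$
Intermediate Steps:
$T = 0$ ($T = -4 + 4 = 0$)
$L{\left(r,N \right)} = N r$
$H = 271$ ($H = 5 - \left(9 \left(-5\right) \left(-5 + 0\right) \left(-1\right) - 41\right) = 5 - \left(- 45 \left(\left(-5\right) \left(-1\right)\right) - 41\right) = 5 - \left(\left(-45\right) 5 - 41\right) = 5 - \left(-225 - 41\right) = 5 - -266 = 5 + 266 = 271$)
$H - \left(18730 + 24718\right) = 271 - \left(18730 + 24718\right) = 271 - 43448 = -43177$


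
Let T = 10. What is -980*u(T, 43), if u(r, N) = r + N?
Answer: -51940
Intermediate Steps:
u(r, N) = N + r
-980*u(T, 43) = -980*(43 + 10) = -980*53 = -51940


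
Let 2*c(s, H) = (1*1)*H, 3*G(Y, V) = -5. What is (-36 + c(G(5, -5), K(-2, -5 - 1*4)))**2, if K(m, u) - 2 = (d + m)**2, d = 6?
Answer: 729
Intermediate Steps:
G(Y, V) = -5/3 (G(Y, V) = (1/3)*(-5) = -5/3)
K(m, u) = 2 + (6 + m)**2
c(s, H) = H/2 (c(s, H) = ((1*1)*H)/2 = (1*H)/2 = H/2)
(-36 + c(G(5, -5), K(-2, -5 - 1*4)))**2 = (-36 + (2 + (6 - 2)**2)/2)**2 = (-36 + (2 + 4**2)/2)**2 = (-36 + (2 + 16)/2)**2 = (-36 + (1/2)*18)**2 = (-36 + 9)**2 = (-27)**2 = 729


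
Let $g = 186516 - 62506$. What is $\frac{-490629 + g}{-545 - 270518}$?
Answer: $\frac{366619}{271063} \approx 1.3525$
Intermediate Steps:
$g = 124010$ ($g = 186516 - 62506 = 124010$)
$\frac{-490629 + g}{-545 - 270518} = \frac{-490629 + 124010}{-545 - 270518} = - \frac{366619}{-271063} = \left(-366619\right) \left(- \frac{1}{271063}\right) = \frac{366619}{271063}$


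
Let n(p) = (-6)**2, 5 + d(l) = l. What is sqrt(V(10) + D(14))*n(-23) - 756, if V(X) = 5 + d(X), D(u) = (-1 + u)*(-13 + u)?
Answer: -756 + 36*sqrt(23) ≈ -583.35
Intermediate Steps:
d(l) = -5 + l
n(p) = 36
V(X) = X (V(X) = 5 + (-5 + X) = X)
sqrt(V(10) + D(14))*n(-23) - 756 = sqrt(10 + (13 + 14**2 - 14*14))*36 - 756 = sqrt(10 + (13 + 196 - 196))*36 - 756 = sqrt(10 + 13)*36 - 756 = sqrt(23)*36 - 756 = 36*sqrt(23) - 756 = -756 + 36*sqrt(23)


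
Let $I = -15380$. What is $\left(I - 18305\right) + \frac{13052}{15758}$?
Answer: $- \frac{265397589}{7879} \approx -33684.0$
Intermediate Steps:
$\left(I - 18305\right) + \frac{13052}{15758} = \left(-15380 - 18305\right) + \frac{13052}{15758} = \left(-15380 - 18305\right) + 13052 \cdot \frac{1}{15758} = -33685 + \frac{6526}{7879} = - \frac{265397589}{7879}$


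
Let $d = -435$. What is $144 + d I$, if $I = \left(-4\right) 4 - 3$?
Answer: $8409$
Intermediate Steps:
$I = -19$ ($I = -16 - 3 = -19$)
$144 + d I = 144 - -8265 = 144 + 8265 = 8409$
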